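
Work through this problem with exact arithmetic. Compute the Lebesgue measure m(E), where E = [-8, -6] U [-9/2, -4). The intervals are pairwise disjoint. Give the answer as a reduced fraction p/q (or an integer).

For pairwise disjoint intervals, m(union_i I_i) = sum_i m(I_i),
and m is invariant under swapping open/closed endpoints (single points have measure 0).
So m(E) = sum_i (b_i - a_i).
  I_1 has length -6 - (-8) = 2.
  I_2 has length -4 - (-9/2) = 1/2.
Summing:
  m(E) = 2 + 1/2 = 5/2.

5/2


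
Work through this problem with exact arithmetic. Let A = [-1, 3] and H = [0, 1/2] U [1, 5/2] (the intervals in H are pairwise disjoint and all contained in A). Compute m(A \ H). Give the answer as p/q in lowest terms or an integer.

The ambient interval has length m(A) = 3 - (-1) = 4.
Since the holes are disjoint and sit inside A, by finite additivity
  m(H) = sum_i (b_i - a_i), and m(A \ H) = m(A) - m(H).
Computing the hole measures:
  m(H_1) = 1/2 - 0 = 1/2.
  m(H_2) = 5/2 - 1 = 3/2.
Summed: m(H) = 1/2 + 3/2 = 2.
So m(A \ H) = 4 - 2 = 2.

2


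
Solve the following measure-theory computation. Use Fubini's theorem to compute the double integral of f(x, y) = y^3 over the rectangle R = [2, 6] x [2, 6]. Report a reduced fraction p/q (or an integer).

f(x, y) is a tensor product of a function of x and a function of y, and both factors are bounded continuous (hence Lebesgue integrable) on the rectangle, so Fubini's theorem applies:
  integral_R f d(m x m) = (integral_a1^b1 1 dx) * (integral_a2^b2 y^3 dy).
Inner integral in x: integral_{2}^{6} 1 dx = (6^1 - 2^1)/1
  = 4.
Inner integral in y: integral_{2}^{6} y^3 dy = (6^4 - 2^4)/4
  = 320.
Product: (4) * (320) = 1280.

1280


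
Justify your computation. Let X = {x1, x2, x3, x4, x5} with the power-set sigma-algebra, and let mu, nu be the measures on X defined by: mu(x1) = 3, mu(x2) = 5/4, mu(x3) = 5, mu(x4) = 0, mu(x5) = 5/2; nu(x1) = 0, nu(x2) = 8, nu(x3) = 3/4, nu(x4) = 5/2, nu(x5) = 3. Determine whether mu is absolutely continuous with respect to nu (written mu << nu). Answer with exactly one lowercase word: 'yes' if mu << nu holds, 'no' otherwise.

mu << nu means: every nu-null measurable set is also mu-null; equivalently, for every atom x, if nu({x}) = 0 then mu({x}) = 0.
Checking each atom:
  x1: nu = 0, mu = 3 > 0 -> violates mu << nu.
  x2: nu = 8 > 0 -> no constraint.
  x3: nu = 3/4 > 0 -> no constraint.
  x4: nu = 5/2 > 0 -> no constraint.
  x5: nu = 3 > 0 -> no constraint.
The atom(s) x1 violate the condition (nu = 0 but mu > 0). Therefore mu is NOT absolutely continuous w.r.t. nu.

no


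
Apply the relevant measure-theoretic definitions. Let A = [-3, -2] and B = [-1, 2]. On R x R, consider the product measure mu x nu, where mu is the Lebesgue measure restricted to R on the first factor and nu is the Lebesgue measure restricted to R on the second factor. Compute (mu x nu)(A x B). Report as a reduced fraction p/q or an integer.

For a measurable rectangle A x B, the product measure satisfies
  (mu x nu)(A x B) = mu(A) * nu(B).
  mu(A) = 1.
  nu(B) = 3.
  (mu x nu)(A x B) = 1 * 3 = 3.

3


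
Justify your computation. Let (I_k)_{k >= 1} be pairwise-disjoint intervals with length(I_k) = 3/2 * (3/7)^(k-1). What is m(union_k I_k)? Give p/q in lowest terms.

By countable additivity of the Lebesgue measure on pairwise disjoint measurable sets,
  m(union_{k >= 1} I_k) = sum_{k >= 1} m(I_k) = sum_{k >= 1} a * r^(k-1),
  with a = 3/2 and r = 3/7.
Since 0 < r = 3/7 < 1, the geometric series converges:
  sum_{k >= 1} a * r^(k-1) = a / (1 - r).
  = 3/2 / (1 - 3/7)
  = 3/2 / (4/7)
  = 21/8.

21/8


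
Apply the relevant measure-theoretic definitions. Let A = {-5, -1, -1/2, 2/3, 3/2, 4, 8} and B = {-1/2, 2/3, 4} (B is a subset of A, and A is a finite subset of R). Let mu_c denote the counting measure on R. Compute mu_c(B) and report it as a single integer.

Counting measure assigns mu_c(E) = |E| (number of elements) when E is finite.
B has 3 element(s), so mu_c(B) = 3.

3


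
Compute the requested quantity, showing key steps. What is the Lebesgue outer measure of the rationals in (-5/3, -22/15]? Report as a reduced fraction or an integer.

The set Q cap (-5/3, -22/15] is countable (a subset of the countable set Q). Lebesgue outer measure of any countable set is 0: each singleton {q} has m*({q}) = 0, and by countable subadditivity m*(union_k {q_k}) <= sum_k m*({q_k}) = sum_k 0 = 0. The reverse inequality m*(E) >= 0 is automatic. So m*(Q cap (-5/3, -22/15]) = 0.

0


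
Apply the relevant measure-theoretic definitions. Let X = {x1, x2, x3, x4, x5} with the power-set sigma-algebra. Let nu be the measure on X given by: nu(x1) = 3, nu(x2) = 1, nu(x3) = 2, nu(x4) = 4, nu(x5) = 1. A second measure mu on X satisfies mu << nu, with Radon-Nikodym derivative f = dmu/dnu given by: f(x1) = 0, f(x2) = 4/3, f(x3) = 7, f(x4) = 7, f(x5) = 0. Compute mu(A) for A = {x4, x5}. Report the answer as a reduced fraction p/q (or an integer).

By the defining property of the Radon-Nikodym derivative, for every measurable set A,
  mu(A) = integral_A f dnu.
Since nu is a discrete measure concentrated on the atoms of X, the integral over A reduces to the sum
  mu(A) = sum_{x in A} f(x) * nu({x}).
Computing each term:
  x4: f(x4) * nu(x4) = 7 * 4 = 28.
  x5: f(x5) * nu(x5) = 0 * 1 = 0.
Summing: mu(A) = 28 + 0 = 28.

28


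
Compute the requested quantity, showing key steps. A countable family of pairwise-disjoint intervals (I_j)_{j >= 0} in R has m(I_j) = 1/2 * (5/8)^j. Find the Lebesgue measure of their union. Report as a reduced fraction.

By countable additivity of the Lebesgue measure on pairwise disjoint measurable sets,
  m(union_{j >= 0} I_j) = sum_{j >= 0} m(I_j) = sum_{j >= 0} a * r^j,
  with a = 1/2 and r = 5/8.
Since 0 < r = 5/8 < 1, the geometric series converges:
  sum_{j >= 0} a * r^j = a / (1 - r).
  = 1/2 / (1 - 5/8)
  = 1/2 / (3/8)
  = 4/3.

4/3


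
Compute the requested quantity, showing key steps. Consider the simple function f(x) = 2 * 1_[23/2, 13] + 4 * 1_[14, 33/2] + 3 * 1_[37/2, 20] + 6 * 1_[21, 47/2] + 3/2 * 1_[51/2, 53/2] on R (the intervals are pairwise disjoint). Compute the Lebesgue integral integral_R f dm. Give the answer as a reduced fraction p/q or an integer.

For a simple function f = sum_i c_i * 1_{A_i} with disjoint A_i,
  integral f dm = sum_i c_i * m(A_i).
Lengths of the A_i:
  m(A_1) = 13 - 23/2 = 3/2.
  m(A_2) = 33/2 - 14 = 5/2.
  m(A_3) = 20 - 37/2 = 3/2.
  m(A_4) = 47/2 - 21 = 5/2.
  m(A_5) = 53/2 - 51/2 = 1.
Contributions c_i * m(A_i):
  (2) * (3/2) = 3.
  (4) * (5/2) = 10.
  (3) * (3/2) = 9/2.
  (6) * (5/2) = 15.
  (3/2) * (1) = 3/2.
Total: 3 + 10 + 9/2 + 15 + 3/2 = 34.

34


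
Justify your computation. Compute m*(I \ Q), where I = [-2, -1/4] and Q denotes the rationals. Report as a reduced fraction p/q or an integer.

The interval I = [-2, -1/4] has m(I) = -1/4 - (-2) = 7/4 (endpoints are measure-zero, so open/closed/half-open agree). Write I = (I cap Q) u (I \ Q). The rationals in I are countable, so m*(I cap Q) = 0 (cover each rational by intervals whose total length is arbitrarily small). By countable subadditivity m*(I) <= m*(I cap Q) + m*(I \ Q), hence m*(I \ Q) >= m(I) = 7/4. The reverse inequality m*(I \ Q) <= m*(I) = 7/4 is trivial since (I \ Q) is a subset of I. Therefore m*(I \ Q) = 7/4.

7/4


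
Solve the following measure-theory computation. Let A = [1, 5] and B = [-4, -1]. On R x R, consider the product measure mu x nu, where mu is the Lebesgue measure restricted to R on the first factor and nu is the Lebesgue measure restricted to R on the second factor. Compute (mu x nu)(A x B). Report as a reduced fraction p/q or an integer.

For a measurable rectangle A x B, the product measure satisfies
  (mu x nu)(A x B) = mu(A) * nu(B).
  mu(A) = 4.
  nu(B) = 3.
  (mu x nu)(A x B) = 4 * 3 = 12.

12


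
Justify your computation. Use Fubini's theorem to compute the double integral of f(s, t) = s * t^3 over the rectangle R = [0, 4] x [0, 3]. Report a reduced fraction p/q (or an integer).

f(s, t) is a tensor product of a function of s and a function of t, and both factors are bounded continuous (hence Lebesgue integrable) on the rectangle, so Fubini's theorem applies:
  integral_R f d(m x m) = (integral_a1^b1 s ds) * (integral_a2^b2 t^3 dt).
Inner integral in s: integral_{0}^{4} s ds = (4^2 - 0^2)/2
  = 8.
Inner integral in t: integral_{0}^{3} t^3 dt = (3^4 - 0^4)/4
  = 81/4.
Product: (8) * (81/4) = 162.

162


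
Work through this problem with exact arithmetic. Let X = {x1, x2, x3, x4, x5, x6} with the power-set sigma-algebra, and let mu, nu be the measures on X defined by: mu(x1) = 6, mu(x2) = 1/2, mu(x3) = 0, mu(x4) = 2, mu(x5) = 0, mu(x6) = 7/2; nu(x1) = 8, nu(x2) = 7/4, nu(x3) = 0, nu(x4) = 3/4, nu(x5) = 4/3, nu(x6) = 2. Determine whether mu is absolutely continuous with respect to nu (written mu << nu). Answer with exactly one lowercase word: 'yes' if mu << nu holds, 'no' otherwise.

mu << nu means: every nu-null measurable set is also mu-null; equivalently, for every atom x, if nu({x}) = 0 then mu({x}) = 0.
Checking each atom:
  x1: nu = 8 > 0 -> no constraint.
  x2: nu = 7/4 > 0 -> no constraint.
  x3: nu = 0, mu = 0 -> consistent with mu << nu.
  x4: nu = 3/4 > 0 -> no constraint.
  x5: nu = 4/3 > 0 -> no constraint.
  x6: nu = 2 > 0 -> no constraint.
No atom violates the condition. Therefore mu << nu.

yes


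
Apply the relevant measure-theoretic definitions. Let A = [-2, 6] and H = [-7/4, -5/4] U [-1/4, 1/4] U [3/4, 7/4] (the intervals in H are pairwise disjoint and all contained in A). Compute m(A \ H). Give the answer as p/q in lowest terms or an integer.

The ambient interval has length m(A) = 6 - (-2) = 8.
Since the holes are disjoint and sit inside A, by finite additivity
  m(H) = sum_i (b_i - a_i), and m(A \ H) = m(A) - m(H).
Computing the hole measures:
  m(H_1) = -5/4 - (-7/4) = 1/2.
  m(H_2) = 1/4 - (-1/4) = 1/2.
  m(H_3) = 7/4 - 3/4 = 1.
Summed: m(H) = 1/2 + 1/2 + 1 = 2.
So m(A \ H) = 8 - 2 = 6.

6


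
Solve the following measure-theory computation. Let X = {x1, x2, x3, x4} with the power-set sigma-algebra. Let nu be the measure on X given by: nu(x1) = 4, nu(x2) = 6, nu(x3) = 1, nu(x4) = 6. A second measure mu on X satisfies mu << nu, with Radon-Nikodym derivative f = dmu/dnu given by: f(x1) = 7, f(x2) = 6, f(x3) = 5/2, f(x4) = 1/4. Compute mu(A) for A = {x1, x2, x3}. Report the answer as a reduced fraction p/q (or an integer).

By the defining property of the Radon-Nikodym derivative, for every measurable set A,
  mu(A) = integral_A f dnu.
Since nu is a discrete measure concentrated on the atoms of X, the integral over A reduces to the sum
  mu(A) = sum_{x in A} f(x) * nu({x}).
Computing each term:
  x1: f(x1) * nu(x1) = 7 * 4 = 28.
  x2: f(x2) * nu(x2) = 6 * 6 = 36.
  x3: f(x3) * nu(x3) = 5/2 * 1 = 5/2.
Summing: mu(A) = 28 + 36 + 5/2 = 133/2.

133/2


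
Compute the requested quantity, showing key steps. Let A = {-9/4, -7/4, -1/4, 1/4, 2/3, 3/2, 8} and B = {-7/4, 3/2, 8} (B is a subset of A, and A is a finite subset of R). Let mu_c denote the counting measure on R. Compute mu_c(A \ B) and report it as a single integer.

Counting measure assigns mu_c(E) = |E| (number of elements) when E is finite. For B subset A, A \ B is the set of elements of A not in B, so |A \ B| = |A| - |B|.
|A| = 7, |B| = 3, so mu_c(A \ B) = 7 - 3 = 4.

4


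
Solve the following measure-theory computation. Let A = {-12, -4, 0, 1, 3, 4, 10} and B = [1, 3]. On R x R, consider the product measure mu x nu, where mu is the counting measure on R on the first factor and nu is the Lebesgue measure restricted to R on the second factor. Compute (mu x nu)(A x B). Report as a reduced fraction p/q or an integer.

For a measurable rectangle A x B, the product measure satisfies
  (mu x nu)(A x B) = mu(A) * nu(B).
  mu(A) = 7.
  nu(B) = 2.
  (mu x nu)(A x B) = 7 * 2 = 14.

14


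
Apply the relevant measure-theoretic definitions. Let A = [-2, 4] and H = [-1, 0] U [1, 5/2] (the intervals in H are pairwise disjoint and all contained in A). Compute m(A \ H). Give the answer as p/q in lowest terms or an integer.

The ambient interval has length m(A) = 4 - (-2) = 6.
Since the holes are disjoint and sit inside A, by finite additivity
  m(H) = sum_i (b_i - a_i), and m(A \ H) = m(A) - m(H).
Computing the hole measures:
  m(H_1) = 0 - (-1) = 1.
  m(H_2) = 5/2 - 1 = 3/2.
Summed: m(H) = 1 + 3/2 = 5/2.
So m(A \ H) = 6 - 5/2 = 7/2.

7/2


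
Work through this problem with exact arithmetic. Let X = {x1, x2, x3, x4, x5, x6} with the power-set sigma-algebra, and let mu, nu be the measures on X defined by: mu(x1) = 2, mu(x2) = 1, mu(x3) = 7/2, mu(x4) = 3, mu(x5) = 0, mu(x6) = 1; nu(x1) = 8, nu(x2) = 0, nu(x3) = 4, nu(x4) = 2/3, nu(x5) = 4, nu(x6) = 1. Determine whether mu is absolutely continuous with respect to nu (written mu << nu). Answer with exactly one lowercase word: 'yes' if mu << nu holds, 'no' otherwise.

mu << nu means: every nu-null measurable set is also mu-null; equivalently, for every atom x, if nu({x}) = 0 then mu({x}) = 0.
Checking each atom:
  x1: nu = 8 > 0 -> no constraint.
  x2: nu = 0, mu = 1 > 0 -> violates mu << nu.
  x3: nu = 4 > 0 -> no constraint.
  x4: nu = 2/3 > 0 -> no constraint.
  x5: nu = 4 > 0 -> no constraint.
  x6: nu = 1 > 0 -> no constraint.
The atom(s) x2 violate the condition (nu = 0 but mu > 0). Therefore mu is NOT absolutely continuous w.r.t. nu.

no


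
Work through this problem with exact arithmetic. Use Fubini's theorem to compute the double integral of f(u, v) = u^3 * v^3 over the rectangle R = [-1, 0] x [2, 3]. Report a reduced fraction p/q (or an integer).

f(u, v) is a tensor product of a function of u and a function of v, and both factors are bounded continuous (hence Lebesgue integrable) on the rectangle, so Fubini's theorem applies:
  integral_R f d(m x m) = (integral_a1^b1 u^3 du) * (integral_a2^b2 v^3 dv).
Inner integral in u: integral_{-1}^{0} u^3 du = (0^4 - (-1)^4)/4
  = -1/4.
Inner integral in v: integral_{2}^{3} v^3 dv = (3^4 - 2^4)/4
  = 65/4.
Product: (-1/4) * (65/4) = -65/16.

-65/16


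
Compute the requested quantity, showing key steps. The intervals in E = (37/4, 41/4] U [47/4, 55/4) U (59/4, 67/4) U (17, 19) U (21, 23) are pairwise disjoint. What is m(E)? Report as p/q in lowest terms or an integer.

For pairwise disjoint intervals, m(union_i I_i) = sum_i m(I_i),
and m is invariant under swapping open/closed endpoints (single points have measure 0).
So m(E) = sum_i (b_i - a_i).
  I_1 has length 41/4 - 37/4 = 1.
  I_2 has length 55/4 - 47/4 = 2.
  I_3 has length 67/4 - 59/4 = 2.
  I_4 has length 19 - 17 = 2.
  I_5 has length 23 - 21 = 2.
Summing:
  m(E) = 1 + 2 + 2 + 2 + 2 = 9.

9


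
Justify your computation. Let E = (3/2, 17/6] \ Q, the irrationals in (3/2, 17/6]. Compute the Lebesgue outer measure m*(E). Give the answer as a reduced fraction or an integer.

The interval I = (3/2, 17/6] has m(I) = 17/6 - 3/2 = 4/3 (endpoints are measure-zero, so open/closed/half-open agree). Write I = (I cap Q) u (I \ Q). The rationals in I are countable, so m*(I cap Q) = 0 (cover each rational by intervals whose total length is arbitrarily small). By countable subadditivity m*(I) <= m*(I cap Q) + m*(I \ Q), hence m*(I \ Q) >= m(I) = 4/3. The reverse inequality m*(I \ Q) <= m*(I) = 4/3 is trivial since (I \ Q) is a subset of I. Therefore m*(I \ Q) = 4/3.

4/3


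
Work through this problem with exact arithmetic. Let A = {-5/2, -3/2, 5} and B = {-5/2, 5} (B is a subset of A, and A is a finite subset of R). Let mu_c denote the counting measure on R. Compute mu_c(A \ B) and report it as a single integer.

Counting measure assigns mu_c(E) = |E| (number of elements) when E is finite. For B subset A, A \ B is the set of elements of A not in B, so |A \ B| = |A| - |B|.
|A| = 3, |B| = 2, so mu_c(A \ B) = 3 - 2 = 1.

1


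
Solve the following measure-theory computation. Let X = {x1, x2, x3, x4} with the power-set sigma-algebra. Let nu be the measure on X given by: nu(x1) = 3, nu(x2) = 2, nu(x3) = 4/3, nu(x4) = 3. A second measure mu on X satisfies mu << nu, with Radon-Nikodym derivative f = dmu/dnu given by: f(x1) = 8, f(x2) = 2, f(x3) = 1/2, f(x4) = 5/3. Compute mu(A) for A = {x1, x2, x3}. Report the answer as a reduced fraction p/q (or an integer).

By the defining property of the Radon-Nikodym derivative, for every measurable set A,
  mu(A) = integral_A f dnu.
Since nu is a discrete measure concentrated on the atoms of X, the integral over A reduces to the sum
  mu(A) = sum_{x in A} f(x) * nu({x}).
Computing each term:
  x1: f(x1) * nu(x1) = 8 * 3 = 24.
  x2: f(x2) * nu(x2) = 2 * 2 = 4.
  x3: f(x3) * nu(x3) = 1/2 * 4/3 = 2/3.
Summing: mu(A) = 24 + 4 + 2/3 = 86/3.

86/3


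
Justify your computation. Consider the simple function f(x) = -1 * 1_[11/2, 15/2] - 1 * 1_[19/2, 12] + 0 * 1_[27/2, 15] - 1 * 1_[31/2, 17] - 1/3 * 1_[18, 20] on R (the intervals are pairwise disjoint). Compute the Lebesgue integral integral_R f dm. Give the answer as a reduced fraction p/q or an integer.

For a simple function f = sum_i c_i * 1_{A_i} with disjoint A_i,
  integral f dm = sum_i c_i * m(A_i).
Lengths of the A_i:
  m(A_1) = 15/2 - 11/2 = 2.
  m(A_2) = 12 - 19/2 = 5/2.
  m(A_3) = 15 - 27/2 = 3/2.
  m(A_4) = 17 - 31/2 = 3/2.
  m(A_5) = 20 - 18 = 2.
Contributions c_i * m(A_i):
  (-1) * (2) = -2.
  (-1) * (5/2) = -5/2.
  (0) * (3/2) = 0.
  (-1) * (3/2) = -3/2.
  (-1/3) * (2) = -2/3.
Total: -2 - 5/2 + 0 - 3/2 - 2/3 = -20/3.

-20/3


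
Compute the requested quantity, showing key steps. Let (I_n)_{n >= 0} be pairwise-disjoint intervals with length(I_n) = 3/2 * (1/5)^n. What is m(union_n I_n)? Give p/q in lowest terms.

By countable additivity of the Lebesgue measure on pairwise disjoint measurable sets,
  m(union_{n >= 0} I_n) = sum_{n >= 0} m(I_n) = sum_{n >= 0} a * r^n,
  with a = 3/2 and r = 1/5.
Since 0 < r = 1/5 < 1, the geometric series converges:
  sum_{n >= 0} a * r^n = a / (1 - r).
  = 3/2 / (1 - 1/5)
  = 3/2 / (4/5)
  = 15/8.

15/8


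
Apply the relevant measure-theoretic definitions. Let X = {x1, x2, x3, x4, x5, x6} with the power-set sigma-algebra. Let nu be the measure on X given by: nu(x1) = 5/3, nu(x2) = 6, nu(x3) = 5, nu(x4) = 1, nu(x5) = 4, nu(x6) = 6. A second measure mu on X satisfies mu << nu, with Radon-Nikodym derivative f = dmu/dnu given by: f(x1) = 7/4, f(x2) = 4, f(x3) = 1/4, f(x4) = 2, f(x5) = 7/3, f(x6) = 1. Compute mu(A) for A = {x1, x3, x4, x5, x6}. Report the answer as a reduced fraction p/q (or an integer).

By the defining property of the Radon-Nikodym derivative, for every measurable set A,
  mu(A) = integral_A f dnu.
Since nu is a discrete measure concentrated on the atoms of X, the integral over A reduces to the sum
  mu(A) = sum_{x in A} f(x) * nu({x}).
Computing each term:
  x1: f(x1) * nu(x1) = 7/4 * 5/3 = 35/12.
  x3: f(x3) * nu(x3) = 1/4 * 5 = 5/4.
  x4: f(x4) * nu(x4) = 2 * 1 = 2.
  x5: f(x5) * nu(x5) = 7/3 * 4 = 28/3.
  x6: f(x6) * nu(x6) = 1 * 6 = 6.
Summing: mu(A) = 35/12 + 5/4 + 2 + 28/3 + 6 = 43/2.

43/2


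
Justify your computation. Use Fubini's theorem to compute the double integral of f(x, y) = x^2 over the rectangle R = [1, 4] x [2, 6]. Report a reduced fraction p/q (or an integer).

f(x, y) is a tensor product of a function of x and a function of y, and both factors are bounded continuous (hence Lebesgue integrable) on the rectangle, so Fubini's theorem applies:
  integral_R f d(m x m) = (integral_a1^b1 x^2 dx) * (integral_a2^b2 1 dy).
Inner integral in x: integral_{1}^{4} x^2 dx = (4^3 - 1^3)/3
  = 21.
Inner integral in y: integral_{2}^{6} 1 dy = (6^1 - 2^1)/1
  = 4.
Product: (21) * (4) = 84.

84


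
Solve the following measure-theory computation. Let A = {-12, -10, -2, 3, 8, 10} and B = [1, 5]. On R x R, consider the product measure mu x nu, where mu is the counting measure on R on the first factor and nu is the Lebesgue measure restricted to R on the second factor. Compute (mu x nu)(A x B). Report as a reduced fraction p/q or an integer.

For a measurable rectangle A x B, the product measure satisfies
  (mu x nu)(A x B) = mu(A) * nu(B).
  mu(A) = 6.
  nu(B) = 4.
  (mu x nu)(A x B) = 6 * 4 = 24.

24


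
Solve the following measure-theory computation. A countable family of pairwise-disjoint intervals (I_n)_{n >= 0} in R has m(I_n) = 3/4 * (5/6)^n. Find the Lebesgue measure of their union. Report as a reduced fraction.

By countable additivity of the Lebesgue measure on pairwise disjoint measurable sets,
  m(union_{n >= 0} I_n) = sum_{n >= 0} m(I_n) = sum_{n >= 0} a * r^n,
  with a = 3/4 and r = 5/6.
Since 0 < r = 5/6 < 1, the geometric series converges:
  sum_{n >= 0} a * r^n = a / (1 - r).
  = 3/4 / (1 - 5/6)
  = 3/4 / (1/6)
  = 9/2.

9/2


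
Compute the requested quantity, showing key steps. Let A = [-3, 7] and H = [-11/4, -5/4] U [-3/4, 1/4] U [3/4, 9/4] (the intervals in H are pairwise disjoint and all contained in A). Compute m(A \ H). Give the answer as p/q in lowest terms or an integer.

The ambient interval has length m(A) = 7 - (-3) = 10.
Since the holes are disjoint and sit inside A, by finite additivity
  m(H) = sum_i (b_i - a_i), and m(A \ H) = m(A) - m(H).
Computing the hole measures:
  m(H_1) = -5/4 - (-11/4) = 3/2.
  m(H_2) = 1/4 - (-3/4) = 1.
  m(H_3) = 9/4 - 3/4 = 3/2.
Summed: m(H) = 3/2 + 1 + 3/2 = 4.
So m(A \ H) = 10 - 4 = 6.

6


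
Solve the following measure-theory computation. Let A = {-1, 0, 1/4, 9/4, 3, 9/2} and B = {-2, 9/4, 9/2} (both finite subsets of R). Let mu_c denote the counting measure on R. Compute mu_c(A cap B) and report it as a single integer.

Counting measure on a finite set equals cardinality. mu_c(A cap B) = |A cap B| (elements appearing in both).
Enumerating the elements of A that also lie in B gives 2 element(s).
So mu_c(A cap B) = 2.

2


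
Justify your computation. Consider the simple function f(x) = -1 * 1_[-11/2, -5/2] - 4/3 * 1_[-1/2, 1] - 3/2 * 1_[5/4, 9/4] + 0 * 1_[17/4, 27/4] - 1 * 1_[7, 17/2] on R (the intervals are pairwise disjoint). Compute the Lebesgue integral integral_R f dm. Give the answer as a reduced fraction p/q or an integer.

For a simple function f = sum_i c_i * 1_{A_i} with disjoint A_i,
  integral f dm = sum_i c_i * m(A_i).
Lengths of the A_i:
  m(A_1) = -5/2 - (-11/2) = 3.
  m(A_2) = 1 - (-1/2) = 3/2.
  m(A_3) = 9/4 - 5/4 = 1.
  m(A_4) = 27/4 - 17/4 = 5/2.
  m(A_5) = 17/2 - 7 = 3/2.
Contributions c_i * m(A_i):
  (-1) * (3) = -3.
  (-4/3) * (3/2) = -2.
  (-3/2) * (1) = -3/2.
  (0) * (5/2) = 0.
  (-1) * (3/2) = -3/2.
Total: -3 - 2 - 3/2 + 0 - 3/2 = -8.

-8


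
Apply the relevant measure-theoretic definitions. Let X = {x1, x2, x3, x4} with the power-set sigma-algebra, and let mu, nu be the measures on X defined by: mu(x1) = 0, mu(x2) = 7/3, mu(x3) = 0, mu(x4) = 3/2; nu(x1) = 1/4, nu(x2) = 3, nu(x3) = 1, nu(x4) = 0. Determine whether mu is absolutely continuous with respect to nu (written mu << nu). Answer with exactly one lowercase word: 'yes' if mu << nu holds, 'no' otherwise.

mu << nu means: every nu-null measurable set is also mu-null; equivalently, for every atom x, if nu({x}) = 0 then mu({x}) = 0.
Checking each atom:
  x1: nu = 1/4 > 0 -> no constraint.
  x2: nu = 3 > 0 -> no constraint.
  x3: nu = 1 > 0 -> no constraint.
  x4: nu = 0, mu = 3/2 > 0 -> violates mu << nu.
The atom(s) x4 violate the condition (nu = 0 but mu > 0). Therefore mu is NOT absolutely continuous w.r.t. nu.

no


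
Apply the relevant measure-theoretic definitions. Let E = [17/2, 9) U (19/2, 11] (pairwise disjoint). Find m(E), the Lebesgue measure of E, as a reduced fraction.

For pairwise disjoint intervals, m(union_i I_i) = sum_i m(I_i),
and m is invariant under swapping open/closed endpoints (single points have measure 0).
So m(E) = sum_i (b_i - a_i).
  I_1 has length 9 - 17/2 = 1/2.
  I_2 has length 11 - 19/2 = 3/2.
Summing:
  m(E) = 1/2 + 3/2 = 2.

2


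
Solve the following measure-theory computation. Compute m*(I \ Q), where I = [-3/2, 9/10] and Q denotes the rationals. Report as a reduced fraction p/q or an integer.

The interval I = [-3/2, 9/10] has m(I) = 9/10 - (-3/2) = 12/5 (endpoints are measure-zero, so open/closed/half-open agree). Write I = (I cap Q) u (I \ Q). The rationals in I are countable, so m*(I cap Q) = 0 (cover each rational by intervals whose total length is arbitrarily small). By countable subadditivity m*(I) <= m*(I cap Q) + m*(I \ Q), hence m*(I \ Q) >= m(I) = 12/5. The reverse inequality m*(I \ Q) <= m*(I) = 12/5 is trivial since (I \ Q) is a subset of I. Therefore m*(I \ Q) = 12/5.

12/5


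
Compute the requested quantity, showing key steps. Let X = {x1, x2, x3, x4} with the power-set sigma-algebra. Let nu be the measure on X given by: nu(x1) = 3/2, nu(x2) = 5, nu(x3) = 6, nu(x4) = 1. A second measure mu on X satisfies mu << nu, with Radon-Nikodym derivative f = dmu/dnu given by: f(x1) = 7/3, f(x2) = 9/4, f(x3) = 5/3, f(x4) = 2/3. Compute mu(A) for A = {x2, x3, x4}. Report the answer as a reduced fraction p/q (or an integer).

By the defining property of the Radon-Nikodym derivative, for every measurable set A,
  mu(A) = integral_A f dnu.
Since nu is a discrete measure concentrated on the atoms of X, the integral over A reduces to the sum
  mu(A) = sum_{x in A} f(x) * nu({x}).
Computing each term:
  x2: f(x2) * nu(x2) = 9/4 * 5 = 45/4.
  x3: f(x3) * nu(x3) = 5/3 * 6 = 10.
  x4: f(x4) * nu(x4) = 2/3 * 1 = 2/3.
Summing: mu(A) = 45/4 + 10 + 2/3 = 263/12.

263/12


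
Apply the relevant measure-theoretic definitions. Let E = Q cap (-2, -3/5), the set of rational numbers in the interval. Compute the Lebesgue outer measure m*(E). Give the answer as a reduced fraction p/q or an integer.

Q cap (-2, -3/5) is countable; list its elements as q_1, q_2, ... . Fix eps > 0 and cover the k-th point by an interval of length eps * 2^(-k). The cover has total length eps * sum_{k>=1} 2^(-k) = eps, so by definition of outer measure m*(Q cap (-2, -3/5)) <= eps. Since eps was arbitrary and m* >= 0, the outer measure is 0.

0


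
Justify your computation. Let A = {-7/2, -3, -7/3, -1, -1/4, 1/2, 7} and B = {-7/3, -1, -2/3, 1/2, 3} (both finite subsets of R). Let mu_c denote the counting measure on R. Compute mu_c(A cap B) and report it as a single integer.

Counting measure on a finite set equals cardinality. mu_c(A cap B) = |A cap B| (elements appearing in both).
Enumerating the elements of A that also lie in B gives 3 element(s).
So mu_c(A cap B) = 3.

3


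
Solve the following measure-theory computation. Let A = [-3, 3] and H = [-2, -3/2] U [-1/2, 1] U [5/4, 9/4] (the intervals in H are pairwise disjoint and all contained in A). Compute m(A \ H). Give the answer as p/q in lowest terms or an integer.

The ambient interval has length m(A) = 3 - (-3) = 6.
Since the holes are disjoint and sit inside A, by finite additivity
  m(H) = sum_i (b_i - a_i), and m(A \ H) = m(A) - m(H).
Computing the hole measures:
  m(H_1) = -3/2 - (-2) = 1/2.
  m(H_2) = 1 - (-1/2) = 3/2.
  m(H_3) = 9/4 - 5/4 = 1.
Summed: m(H) = 1/2 + 3/2 + 1 = 3.
So m(A \ H) = 6 - 3 = 3.

3


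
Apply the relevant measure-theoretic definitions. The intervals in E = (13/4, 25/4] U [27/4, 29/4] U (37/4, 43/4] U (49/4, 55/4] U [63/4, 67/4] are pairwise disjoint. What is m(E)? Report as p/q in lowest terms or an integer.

For pairwise disjoint intervals, m(union_i I_i) = sum_i m(I_i),
and m is invariant under swapping open/closed endpoints (single points have measure 0).
So m(E) = sum_i (b_i - a_i).
  I_1 has length 25/4 - 13/4 = 3.
  I_2 has length 29/4 - 27/4 = 1/2.
  I_3 has length 43/4 - 37/4 = 3/2.
  I_4 has length 55/4 - 49/4 = 3/2.
  I_5 has length 67/4 - 63/4 = 1.
Summing:
  m(E) = 3 + 1/2 + 3/2 + 3/2 + 1 = 15/2.

15/2


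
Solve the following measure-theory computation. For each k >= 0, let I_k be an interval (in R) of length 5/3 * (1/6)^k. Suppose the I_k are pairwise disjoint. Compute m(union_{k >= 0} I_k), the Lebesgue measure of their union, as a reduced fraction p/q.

By countable additivity of the Lebesgue measure on pairwise disjoint measurable sets,
  m(union_{k >= 0} I_k) = sum_{k >= 0} m(I_k) = sum_{k >= 0} a * r^k,
  with a = 5/3 and r = 1/6.
Since 0 < r = 1/6 < 1, the geometric series converges:
  sum_{k >= 0} a * r^k = a / (1 - r).
  = 5/3 / (1 - 1/6)
  = 5/3 / (5/6)
  = 2.

2


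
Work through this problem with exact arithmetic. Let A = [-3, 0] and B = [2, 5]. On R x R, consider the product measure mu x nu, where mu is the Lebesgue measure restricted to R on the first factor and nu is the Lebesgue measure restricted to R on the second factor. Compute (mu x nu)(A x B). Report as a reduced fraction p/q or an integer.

For a measurable rectangle A x B, the product measure satisfies
  (mu x nu)(A x B) = mu(A) * nu(B).
  mu(A) = 3.
  nu(B) = 3.
  (mu x nu)(A x B) = 3 * 3 = 9.

9


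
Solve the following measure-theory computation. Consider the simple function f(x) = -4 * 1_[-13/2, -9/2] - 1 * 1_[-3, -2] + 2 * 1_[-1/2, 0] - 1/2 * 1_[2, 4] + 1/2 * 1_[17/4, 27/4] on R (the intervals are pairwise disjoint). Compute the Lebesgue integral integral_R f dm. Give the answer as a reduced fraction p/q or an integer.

For a simple function f = sum_i c_i * 1_{A_i} with disjoint A_i,
  integral f dm = sum_i c_i * m(A_i).
Lengths of the A_i:
  m(A_1) = -9/2 - (-13/2) = 2.
  m(A_2) = -2 - (-3) = 1.
  m(A_3) = 0 - (-1/2) = 1/2.
  m(A_4) = 4 - 2 = 2.
  m(A_5) = 27/4 - 17/4 = 5/2.
Contributions c_i * m(A_i):
  (-4) * (2) = -8.
  (-1) * (1) = -1.
  (2) * (1/2) = 1.
  (-1/2) * (2) = -1.
  (1/2) * (5/2) = 5/4.
Total: -8 - 1 + 1 - 1 + 5/4 = -31/4.

-31/4


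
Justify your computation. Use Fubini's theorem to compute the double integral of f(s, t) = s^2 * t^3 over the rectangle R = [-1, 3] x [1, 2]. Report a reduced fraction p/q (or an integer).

f(s, t) is a tensor product of a function of s and a function of t, and both factors are bounded continuous (hence Lebesgue integrable) on the rectangle, so Fubini's theorem applies:
  integral_R f d(m x m) = (integral_a1^b1 s^2 ds) * (integral_a2^b2 t^3 dt).
Inner integral in s: integral_{-1}^{3} s^2 ds = (3^3 - (-1)^3)/3
  = 28/3.
Inner integral in t: integral_{1}^{2} t^3 dt = (2^4 - 1^4)/4
  = 15/4.
Product: (28/3) * (15/4) = 35.

35


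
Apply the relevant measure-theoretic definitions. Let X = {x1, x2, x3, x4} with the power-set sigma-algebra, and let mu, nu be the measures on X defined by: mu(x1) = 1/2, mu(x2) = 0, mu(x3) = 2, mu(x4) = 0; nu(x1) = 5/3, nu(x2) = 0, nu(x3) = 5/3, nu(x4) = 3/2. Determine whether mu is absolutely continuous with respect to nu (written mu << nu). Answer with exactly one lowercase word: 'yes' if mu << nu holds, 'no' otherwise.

mu << nu means: every nu-null measurable set is also mu-null; equivalently, for every atom x, if nu({x}) = 0 then mu({x}) = 0.
Checking each atom:
  x1: nu = 5/3 > 0 -> no constraint.
  x2: nu = 0, mu = 0 -> consistent with mu << nu.
  x3: nu = 5/3 > 0 -> no constraint.
  x4: nu = 3/2 > 0 -> no constraint.
No atom violates the condition. Therefore mu << nu.

yes


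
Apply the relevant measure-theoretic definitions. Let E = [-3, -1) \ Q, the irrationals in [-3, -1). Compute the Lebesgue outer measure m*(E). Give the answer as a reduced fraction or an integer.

The interval I = [-3, -1) has m(I) = -1 - (-3) = 2 (endpoints are measure-zero, so open/closed/half-open agree). Write I = (I cap Q) u (I \ Q). The rationals in I are countable, so m*(I cap Q) = 0 (cover each rational by intervals whose total length is arbitrarily small). By countable subadditivity m*(I) <= m*(I cap Q) + m*(I \ Q), hence m*(I \ Q) >= m(I) = 2. The reverse inequality m*(I \ Q) <= m*(I) = 2 is trivial since (I \ Q) is a subset of I. Therefore m*(I \ Q) = 2.

2


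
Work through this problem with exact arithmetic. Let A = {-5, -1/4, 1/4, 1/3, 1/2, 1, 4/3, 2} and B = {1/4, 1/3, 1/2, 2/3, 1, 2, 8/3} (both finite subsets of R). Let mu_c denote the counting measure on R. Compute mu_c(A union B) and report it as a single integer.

Counting measure on a finite set equals cardinality. By inclusion-exclusion, |A union B| = |A| + |B| - |A cap B|.
|A| = 8, |B| = 7, |A cap B| = 5.
So mu_c(A union B) = 8 + 7 - 5 = 10.

10


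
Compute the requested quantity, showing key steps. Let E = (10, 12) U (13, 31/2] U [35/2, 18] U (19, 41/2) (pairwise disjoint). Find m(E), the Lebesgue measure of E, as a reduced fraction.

For pairwise disjoint intervals, m(union_i I_i) = sum_i m(I_i),
and m is invariant under swapping open/closed endpoints (single points have measure 0).
So m(E) = sum_i (b_i - a_i).
  I_1 has length 12 - 10 = 2.
  I_2 has length 31/2 - 13 = 5/2.
  I_3 has length 18 - 35/2 = 1/2.
  I_4 has length 41/2 - 19 = 3/2.
Summing:
  m(E) = 2 + 5/2 + 1/2 + 3/2 = 13/2.

13/2


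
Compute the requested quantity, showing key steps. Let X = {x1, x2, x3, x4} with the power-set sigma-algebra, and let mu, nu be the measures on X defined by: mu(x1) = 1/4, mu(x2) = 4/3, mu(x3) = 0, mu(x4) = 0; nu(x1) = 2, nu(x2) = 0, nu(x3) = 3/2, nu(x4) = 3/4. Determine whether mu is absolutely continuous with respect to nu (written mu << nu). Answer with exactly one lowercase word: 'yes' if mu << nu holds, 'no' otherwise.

mu << nu means: every nu-null measurable set is also mu-null; equivalently, for every atom x, if nu({x}) = 0 then mu({x}) = 0.
Checking each atom:
  x1: nu = 2 > 0 -> no constraint.
  x2: nu = 0, mu = 4/3 > 0 -> violates mu << nu.
  x3: nu = 3/2 > 0 -> no constraint.
  x4: nu = 3/4 > 0 -> no constraint.
The atom(s) x2 violate the condition (nu = 0 but mu > 0). Therefore mu is NOT absolutely continuous w.r.t. nu.

no


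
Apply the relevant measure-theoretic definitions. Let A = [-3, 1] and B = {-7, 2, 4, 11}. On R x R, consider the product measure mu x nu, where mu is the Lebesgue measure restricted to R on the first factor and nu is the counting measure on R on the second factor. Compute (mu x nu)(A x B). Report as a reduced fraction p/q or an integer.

For a measurable rectangle A x B, the product measure satisfies
  (mu x nu)(A x B) = mu(A) * nu(B).
  mu(A) = 4.
  nu(B) = 4.
  (mu x nu)(A x B) = 4 * 4 = 16.

16


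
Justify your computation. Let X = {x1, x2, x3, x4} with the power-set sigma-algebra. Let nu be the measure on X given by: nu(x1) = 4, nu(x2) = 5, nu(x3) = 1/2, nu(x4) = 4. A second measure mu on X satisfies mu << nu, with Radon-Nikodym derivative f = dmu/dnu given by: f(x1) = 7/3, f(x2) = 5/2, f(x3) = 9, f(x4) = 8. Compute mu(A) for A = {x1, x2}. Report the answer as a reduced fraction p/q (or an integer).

By the defining property of the Radon-Nikodym derivative, for every measurable set A,
  mu(A) = integral_A f dnu.
Since nu is a discrete measure concentrated on the atoms of X, the integral over A reduces to the sum
  mu(A) = sum_{x in A} f(x) * nu({x}).
Computing each term:
  x1: f(x1) * nu(x1) = 7/3 * 4 = 28/3.
  x2: f(x2) * nu(x2) = 5/2 * 5 = 25/2.
Summing: mu(A) = 28/3 + 25/2 = 131/6.

131/6


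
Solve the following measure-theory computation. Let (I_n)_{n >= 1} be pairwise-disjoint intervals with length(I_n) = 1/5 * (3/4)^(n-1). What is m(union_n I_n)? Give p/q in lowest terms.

By countable additivity of the Lebesgue measure on pairwise disjoint measurable sets,
  m(union_{n >= 1} I_n) = sum_{n >= 1} m(I_n) = sum_{n >= 1} a * r^(n-1),
  with a = 1/5 and r = 3/4.
Since 0 < r = 3/4 < 1, the geometric series converges:
  sum_{n >= 1} a * r^(n-1) = a / (1 - r).
  = 1/5 / (1 - 3/4)
  = 1/5 / (1/4)
  = 4/5.

4/5


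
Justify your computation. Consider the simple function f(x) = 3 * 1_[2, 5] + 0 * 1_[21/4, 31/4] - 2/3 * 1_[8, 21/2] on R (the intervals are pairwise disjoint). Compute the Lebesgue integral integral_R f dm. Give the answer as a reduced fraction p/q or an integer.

For a simple function f = sum_i c_i * 1_{A_i} with disjoint A_i,
  integral f dm = sum_i c_i * m(A_i).
Lengths of the A_i:
  m(A_1) = 5 - 2 = 3.
  m(A_2) = 31/4 - 21/4 = 5/2.
  m(A_3) = 21/2 - 8 = 5/2.
Contributions c_i * m(A_i):
  (3) * (3) = 9.
  (0) * (5/2) = 0.
  (-2/3) * (5/2) = -5/3.
Total: 9 + 0 - 5/3 = 22/3.

22/3


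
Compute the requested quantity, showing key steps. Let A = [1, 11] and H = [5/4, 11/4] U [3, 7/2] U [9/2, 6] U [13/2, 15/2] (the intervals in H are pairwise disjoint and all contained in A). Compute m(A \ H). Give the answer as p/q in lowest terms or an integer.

The ambient interval has length m(A) = 11 - 1 = 10.
Since the holes are disjoint and sit inside A, by finite additivity
  m(H) = sum_i (b_i - a_i), and m(A \ H) = m(A) - m(H).
Computing the hole measures:
  m(H_1) = 11/4 - 5/4 = 3/2.
  m(H_2) = 7/2 - 3 = 1/2.
  m(H_3) = 6 - 9/2 = 3/2.
  m(H_4) = 15/2 - 13/2 = 1.
Summed: m(H) = 3/2 + 1/2 + 3/2 + 1 = 9/2.
So m(A \ H) = 10 - 9/2 = 11/2.

11/2


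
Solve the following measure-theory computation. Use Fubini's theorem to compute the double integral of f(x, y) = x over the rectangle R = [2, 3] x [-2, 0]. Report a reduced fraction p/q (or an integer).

f(x, y) is a tensor product of a function of x and a function of y, and both factors are bounded continuous (hence Lebesgue integrable) on the rectangle, so Fubini's theorem applies:
  integral_R f d(m x m) = (integral_a1^b1 x dx) * (integral_a2^b2 1 dy).
Inner integral in x: integral_{2}^{3} x dx = (3^2 - 2^2)/2
  = 5/2.
Inner integral in y: integral_{-2}^{0} 1 dy = (0^1 - (-2)^1)/1
  = 2.
Product: (5/2) * (2) = 5.

5


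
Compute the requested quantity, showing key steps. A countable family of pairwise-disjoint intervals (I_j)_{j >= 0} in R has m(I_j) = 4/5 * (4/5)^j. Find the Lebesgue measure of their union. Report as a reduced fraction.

By countable additivity of the Lebesgue measure on pairwise disjoint measurable sets,
  m(union_{j >= 0} I_j) = sum_{j >= 0} m(I_j) = sum_{j >= 0} a * r^j,
  with a = 4/5 and r = 4/5.
Since 0 < r = 4/5 < 1, the geometric series converges:
  sum_{j >= 0} a * r^j = a / (1 - r).
  = 4/5 / (1 - 4/5)
  = 4/5 / (1/5)
  = 4.

4


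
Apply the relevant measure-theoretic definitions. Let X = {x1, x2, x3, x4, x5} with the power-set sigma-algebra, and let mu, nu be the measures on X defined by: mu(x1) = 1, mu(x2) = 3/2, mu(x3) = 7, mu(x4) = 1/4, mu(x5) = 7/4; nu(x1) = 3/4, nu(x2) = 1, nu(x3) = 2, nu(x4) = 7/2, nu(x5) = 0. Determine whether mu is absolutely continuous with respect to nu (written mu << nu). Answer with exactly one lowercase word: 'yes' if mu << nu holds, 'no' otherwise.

mu << nu means: every nu-null measurable set is also mu-null; equivalently, for every atom x, if nu({x}) = 0 then mu({x}) = 0.
Checking each atom:
  x1: nu = 3/4 > 0 -> no constraint.
  x2: nu = 1 > 0 -> no constraint.
  x3: nu = 2 > 0 -> no constraint.
  x4: nu = 7/2 > 0 -> no constraint.
  x5: nu = 0, mu = 7/4 > 0 -> violates mu << nu.
The atom(s) x5 violate the condition (nu = 0 but mu > 0). Therefore mu is NOT absolutely continuous w.r.t. nu.

no


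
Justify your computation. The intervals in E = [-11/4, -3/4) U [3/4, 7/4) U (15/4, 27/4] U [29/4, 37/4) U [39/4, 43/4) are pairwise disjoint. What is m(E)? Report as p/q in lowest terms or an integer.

For pairwise disjoint intervals, m(union_i I_i) = sum_i m(I_i),
and m is invariant under swapping open/closed endpoints (single points have measure 0).
So m(E) = sum_i (b_i - a_i).
  I_1 has length -3/4 - (-11/4) = 2.
  I_2 has length 7/4 - 3/4 = 1.
  I_3 has length 27/4 - 15/4 = 3.
  I_4 has length 37/4 - 29/4 = 2.
  I_5 has length 43/4 - 39/4 = 1.
Summing:
  m(E) = 2 + 1 + 3 + 2 + 1 = 9.

9


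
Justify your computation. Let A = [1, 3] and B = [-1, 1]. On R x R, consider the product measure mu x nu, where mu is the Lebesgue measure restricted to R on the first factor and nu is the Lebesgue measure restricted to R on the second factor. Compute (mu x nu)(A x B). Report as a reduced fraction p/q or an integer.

For a measurable rectangle A x B, the product measure satisfies
  (mu x nu)(A x B) = mu(A) * nu(B).
  mu(A) = 2.
  nu(B) = 2.
  (mu x nu)(A x B) = 2 * 2 = 4.

4


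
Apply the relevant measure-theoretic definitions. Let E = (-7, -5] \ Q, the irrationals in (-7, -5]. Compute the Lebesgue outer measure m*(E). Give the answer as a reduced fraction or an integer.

The interval I = (-7, -5] has m(I) = -5 - (-7) = 2 (endpoints are measure-zero, so open/closed/half-open agree). Write I = (I cap Q) u (I \ Q). The rationals in I are countable, so m*(I cap Q) = 0 (cover each rational by intervals whose total length is arbitrarily small). By countable subadditivity m*(I) <= m*(I cap Q) + m*(I \ Q), hence m*(I \ Q) >= m(I) = 2. The reverse inequality m*(I \ Q) <= m*(I) = 2 is trivial since (I \ Q) is a subset of I. Therefore m*(I \ Q) = 2.

2
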